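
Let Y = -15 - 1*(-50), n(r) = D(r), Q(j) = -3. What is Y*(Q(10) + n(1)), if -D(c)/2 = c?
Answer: -175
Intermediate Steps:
D(c) = -2*c
n(r) = -2*r
Y = 35 (Y = -15 + 50 = 35)
Y*(Q(10) + n(1)) = 35*(-3 - 2*1) = 35*(-3 - 2) = 35*(-5) = -175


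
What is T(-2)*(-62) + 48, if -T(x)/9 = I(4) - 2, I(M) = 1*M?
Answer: 1164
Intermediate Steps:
I(M) = M
T(x) = -18 (T(x) = -9*(4 - 2) = -9*2 = -18)
T(-2)*(-62) + 48 = -18*(-62) + 48 = 1116 + 48 = 1164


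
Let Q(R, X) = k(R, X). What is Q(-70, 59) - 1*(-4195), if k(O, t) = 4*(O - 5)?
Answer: 3895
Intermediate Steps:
k(O, t) = -20 + 4*O (k(O, t) = 4*(-5 + O) = -20 + 4*O)
Q(R, X) = -20 + 4*R
Q(-70, 59) - 1*(-4195) = (-20 + 4*(-70)) - 1*(-4195) = (-20 - 280) + 4195 = -300 + 4195 = 3895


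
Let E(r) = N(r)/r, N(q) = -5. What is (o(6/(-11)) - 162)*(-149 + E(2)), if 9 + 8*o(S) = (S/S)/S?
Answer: 791941/32 ≈ 24748.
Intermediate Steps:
o(S) = -9/8 + 1/(8*S) (o(S) = -9/8 + ((S/S)/S)/8 = -9/8 + (1/S)/8 = -9/8 + 1/(8*S))
E(r) = -5/r
(o(6/(-11)) - 162)*(-149 + E(2)) = ((1 - 54/(-11))/(8*((6/(-11)))) - 162)*(-149 - 5/2) = ((1 - 54*(-1)/11)/(8*((6*(-1/11)))) - 162)*(-149 - 5*½) = ((1 - 9*(-6/11))/(8*(-6/11)) - 162)*(-149 - 5/2) = ((⅛)*(-11/6)*(1 + 54/11) - 162)*(-303/2) = ((⅛)*(-11/6)*(65/11) - 162)*(-303/2) = (-65/48 - 162)*(-303/2) = -7841/48*(-303/2) = 791941/32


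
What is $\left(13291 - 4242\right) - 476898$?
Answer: $-467849$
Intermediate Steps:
$\left(13291 - 4242\right) - 476898 = 9049 - 476898 = -467849$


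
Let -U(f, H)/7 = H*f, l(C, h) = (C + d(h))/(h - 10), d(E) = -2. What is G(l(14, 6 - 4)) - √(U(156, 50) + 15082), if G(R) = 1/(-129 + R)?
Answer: -2/261 - I*√39518 ≈ -0.0076628 - 198.79*I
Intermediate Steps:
l(C, h) = (-2 + C)/(-10 + h) (l(C, h) = (C - 2)/(h - 10) = (-2 + C)/(-10 + h))
U(f, H) = -7*H*f
G(l(14, 6 - 4)) - √(U(156, 50) + 15082) = 1/(-129 + (-2 + 14)/(-10 + (6 - 4))) - √(-7*50*156 + 15082) = 1/(-129 + 12/(-10 + 2)) - √(-54600 + 15082) = 1/(-129 + 12/(-8)) - √(-39518) = 1/(-129 - ⅛*12) - I*√39518 = 1/(-129 - 3/2) - I*√39518 = 1/(-261/2) - I*√39518 = -2/261 - I*√39518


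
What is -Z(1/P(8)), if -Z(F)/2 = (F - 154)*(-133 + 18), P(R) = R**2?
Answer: 1133325/32 ≈ 35416.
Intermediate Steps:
Z(F) = -35420 + 230*F (Z(F) = -2*(F - 154)*(-133 + 18) = -2*(-154 + F)*(-115) = -2*(17710 - 115*F) = -35420 + 230*F)
-Z(1/P(8)) = -(-35420 + 230/(8**2)) = -(-35420 + 230/64) = -(-35420 + 230*(1/64)) = -(-35420 + 115/32) = -1*(-1133325/32) = 1133325/32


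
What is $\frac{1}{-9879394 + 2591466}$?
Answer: $- \frac{1}{7287928} \approx -1.3721 \cdot 10^{-7}$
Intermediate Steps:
$\frac{1}{-9879394 + 2591466} = \frac{1}{-7287928} = - \frac{1}{7287928}$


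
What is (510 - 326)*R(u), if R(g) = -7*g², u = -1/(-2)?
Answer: -322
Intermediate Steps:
u = ½ (u = -1*(-½) = ½ ≈ 0.50000)
(510 - 326)*R(u) = (510 - 326)*(-7*(½)²) = 184*(-7*¼) = 184*(-7/4) = -322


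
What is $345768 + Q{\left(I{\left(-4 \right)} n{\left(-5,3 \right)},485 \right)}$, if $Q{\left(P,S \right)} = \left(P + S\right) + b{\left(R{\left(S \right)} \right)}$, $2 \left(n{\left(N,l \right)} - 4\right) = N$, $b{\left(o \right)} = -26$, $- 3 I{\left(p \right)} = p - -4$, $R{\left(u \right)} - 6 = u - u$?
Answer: $346227$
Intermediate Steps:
$R{\left(u \right)} = 6$ ($R{\left(u \right)} = 6 + \left(u - u\right) = 6 + 0 = 6$)
$I{\left(p \right)} = - \frac{4}{3} - \frac{p}{3}$ ($I{\left(p \right)} = - \frac{p - -4}{3} = - \frac{p + 4}{3} = - \frac{4 + p}{3} = - \frac{4}{3} - \frac{p}{3}$)
$n{\left(N,l \right)} = 4 + \frac{N}{2}$
$Q{\left(P,S \right)} = -26 + P + S$ ($Q{\left(P,S \right)} = \left(P + S\right) - 26 = -26 + P + S$)
$345768 + Q{\left(I{\left(-4 \right)} n{\left(-5,3 \right)},485 \right)} = 345768 + \left(-26 + \left(- \frac{4}{3} - - \frac{4}{3}\right) \left(4 + \frac{1}{2} \left(-5\right)\right) + 485\right) = 345768 + \left(-26 + \left(- \frac{4}{3} + \frac{4}{3}\right) \left(4 - \frac{5}{2}\right) + 485\right) = 345768 + \left(-26 + 0 \cdot \frac{3}{2} + 485\right) = 345768 + \left(-26 + 0 + 485\right) = 345768 + 459 = 346227$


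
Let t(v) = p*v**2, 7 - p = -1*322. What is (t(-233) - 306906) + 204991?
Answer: 17759166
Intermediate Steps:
p = 329 (p = 7 - (-1)*322 = 7 - 1*(-322) = 7 + 322 = 329)
t(v) = 329*v**2
(t(-233) - 306906) + 204991 = (329*(-233)**2 - 306906) + 204991 = (329*54289 - 306906) + 204991 = (17861081 - 306906) + 204991 = 17554175 + 204991 = 17759166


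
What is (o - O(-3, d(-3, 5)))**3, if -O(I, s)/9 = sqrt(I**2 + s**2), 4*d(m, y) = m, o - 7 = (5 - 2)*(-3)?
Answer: -37243/8 + 339795*sqrt(17)/64 ≈ 17235.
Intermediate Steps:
o = -2 (o = 7 + (5 - 2)*(-3) = 7 + 3*(-3) = 7 - 9 = -2)
d(m, y) = m/4
O(I, s) = -9*sqrt(I**2 + s**2)
(o - O(-3, d(-3, 5)))**3 = (-2 - (-9)*sqrt((-3)**2 + ((1/4)*(-3))**2))**3 = (-2 - (-9)*sqrt(9 + (-3/4)**2))**3 = (-2 - (-9)*sqrt(9 + 9/16))**3 = (-2 - (-9)*sqrt(153/16))**3 = (-2 - (-9)*3*sqrt(17)/4)**3 = (-2 - (-27)*sqrt(17)/4)**3 = (-2 + 27*sqrt(17)/4)**3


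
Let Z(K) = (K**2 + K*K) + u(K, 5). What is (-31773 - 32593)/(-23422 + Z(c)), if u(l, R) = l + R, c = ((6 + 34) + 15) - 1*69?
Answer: 64366/23039 ≈ 2.7938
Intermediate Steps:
c = -14 (c = (40 + 15) - 69 = 55 - 69 = -14)
u(l, R) = R + l
Z(K) = 5 + K + 2*K**2 (Z(K) = (K**2 + K*K) + (5 + K) = (K**2 + K**2) + (5 + K) = 2*K**2 + (5 + K) = 5 + K + 2*K**2)
(-31773 - 32593)/(-23422 + Z(c)) = (-31773 - 32593)/(-23422 + (5 - 14 + 2*(-14)**2)) = -64366/(-23422 + (5 - 14 + 2*196)) = -64366/(-23422 + (5 - 14 + 392)) = -64366/(-23422 + 383) = -64366/(-23039) = -64366*(-1/23039) = 64366/23039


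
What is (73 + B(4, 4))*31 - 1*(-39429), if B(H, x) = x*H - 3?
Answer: 42095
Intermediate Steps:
B(H, x) = -3 + H*x (B(H, x) = H*x - 3 = -3 + H*x)
(73 + B(4, 4))*31 - 1*(-39429) = (73 + (-3 + 4*4))*31 - 1*(-39429) = (73 + (-3 + 16))*31 + 39429 = (73 + 13)*31 + 39429 = 86*31 + 39429 = 2666 + 39429 = 42095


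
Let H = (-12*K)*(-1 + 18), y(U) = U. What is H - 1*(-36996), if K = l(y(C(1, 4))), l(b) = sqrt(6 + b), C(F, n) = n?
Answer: 36996 - 204*sqrt(10) ≈ 36351.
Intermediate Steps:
K = sqrt(10) (K = sqrt(6 + 4) = sqrt(10) ≈ 3.1623)
H = -204*sqrt(10) (H = (-12*sqrt(10))*(-1 + 18) = -12*sqrt(10)*17 = -204*sqrt(10) ≈ -645.10)
H - 1*(-36996) = -204*sqrt(10) - 1*(-36996) = -204*sqrt(10) + 36996 = 36996 - 204*sqrt(10)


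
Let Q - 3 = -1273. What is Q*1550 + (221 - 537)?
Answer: -1968816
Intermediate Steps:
Q = -1270 (Q = 3 - 1273 = -1270)
Q*1550 + (221 - 537) = -1270*1550 + (221 - 537) = -1968500 - 316 = -1968816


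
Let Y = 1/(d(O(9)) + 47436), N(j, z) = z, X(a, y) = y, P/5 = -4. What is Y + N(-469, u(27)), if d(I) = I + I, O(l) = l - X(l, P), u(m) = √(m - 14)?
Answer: 1/47494 + √13 ≈ 3.6056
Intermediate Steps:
P = -20 (P = 5*(-4) = -20)
u(m) = √(-14 + m)
O(l) = 20 + l (O(l) = l - 1*(-20) = l + 20 = 20 + l)
d(I) = 2*I
Y = 1/47494 (Y = 1/(2*(20 + 9) + 47436) = 1/(2*29 + 47436) = 1/(58 + 47436) = 1/47494 ≈ 2.1055e-5)
Y + N(-469, u(27)) = 1/47494 + √(-14 + 27) = 1/47494 + √13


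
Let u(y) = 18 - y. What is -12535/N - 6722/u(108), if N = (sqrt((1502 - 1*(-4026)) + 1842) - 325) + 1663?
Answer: 2618753582/40114665 + 12535*sqrt(7370)/1782874 ≈ 65.885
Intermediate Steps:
N = 1338 + sqrt(7370) (N = (sqrt((1502 + 4026) + 1842) - 325) + 1663 = (sqrt(5528 + 1842) - 325) + 1663 = (sqrt(7370) - 325) + 1663 = (-325 + sqrt(7370)) + 1663 = 1338 + sqrt(7370) ≈ 1423.8)
-12535/N - 6722/u(108) = -12535/(1338 + sqrt(7370)) - 6722/(18 - 1*108) = -12535/(1338 + sqrt(7370)) - 6722/(18 - 108) = -12535/(1338 + sqrt(7370)) - 6722/(-90) = -12535/(1338 + sqrt(7370)) - 6722*(-1/90) = -12535/(1338 + sqrt(7370)) + 3361/45 = 3361/45 - 12535/(1338 + sqrt(7370))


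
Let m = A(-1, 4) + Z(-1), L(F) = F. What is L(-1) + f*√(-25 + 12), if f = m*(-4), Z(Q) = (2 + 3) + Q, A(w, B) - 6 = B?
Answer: -1 - 56*I*√13 ≈ -1.0 - 201.91*I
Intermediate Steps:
A(w, B) = 6 + B
Z(Q) = 5 + Q
m = 14 (m = (6 + 4) + (5 - 1) = 10 + 4 = 14)
f = -56 (f = 14*(-4) = -56)
L(-1) + f*√(-25 + 12) = -1 - 56*√(-25 + 12) = -1 - 56*I*√13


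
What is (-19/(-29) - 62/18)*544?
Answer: -396032/261 ≈ -1517.4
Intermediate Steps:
(-19/(-29) - 62/18)*544 = (-19*(-1/29) - 62*1/18)*544 = (19/29 - 31/9)*544 = -728/261*544 = -396032/261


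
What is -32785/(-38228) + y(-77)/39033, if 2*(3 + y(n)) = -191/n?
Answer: 98531481791/114895821348 ≈ 0.85757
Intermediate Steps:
y(n) = -3 - 191/(2*n) (y(n) = -3 + (-191/n)/2 = -3 - 191/(2*n))
-32785/(-38228) + y(-77)/39033 = -32785/(-38228) + (-3 - 191/2/(-77))/39033 = -32785*(-1/38228) + (-3 - 191/2*(-1/77))*(1/39033) = 32785/38228 + (-3 + 191/154)*(1/39033) = 32785/38228 - 271/154*1/39033 = 32785/38228 - 271/6011082 = 98531481791/114895821348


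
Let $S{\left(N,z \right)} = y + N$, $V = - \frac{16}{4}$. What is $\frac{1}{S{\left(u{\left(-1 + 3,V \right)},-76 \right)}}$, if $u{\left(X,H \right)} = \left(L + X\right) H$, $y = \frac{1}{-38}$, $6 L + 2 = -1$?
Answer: $- \frac{38}{229} \approx -0.16594$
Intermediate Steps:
$L = - \frac{1}{2}$ ($L = - \frac{1}{3} + \frac{1}{6} \left(-1\right) = - \frac{1}{3} - \frac{1}{6} = - \frac{1}{2} \approx -0.5$)
$V = -4$ ($V = \left(-16\right) \frac{1}{4} = -4$)
$y = - \frac{1}{38} \approx -0.026316$
$u{\left(X,H \right)} = H \left(- \frac{1}{2} + X\right)$ ($u{\left(X,H \right)} = \left(- \frac{1}{2} + X\right) H = H \left(- \frac{1}{2} + X\right)$)
$S{\left(N,z \right)} = - \frac{1}{38} + N$
$\frac{1}{S{\left(u{\left(-1 + 3,V \right)},-76 \right)}} = \frac{1}{- \frac{1}{38} - 4 \left(- \frac{1}{2} + \left(-1 + 3\right)\right)} = \frac{1}{- \frac{1}{38} - 4 \left(- \frac{1}{2} + 2\right)} = \frac{1}{- \frac{1}{38} - 6} = \frac{1}{- \frac{229}{38}} = - \frac{38}{229}$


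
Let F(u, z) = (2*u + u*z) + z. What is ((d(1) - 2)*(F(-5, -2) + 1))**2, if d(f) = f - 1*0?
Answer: 1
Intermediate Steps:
d(f) = f (d(f) = f + 0 = f)
F(u, z) = z + 2*u + u*z
((d(1) - 2)*(F(-5, -2) + 1))**2 = ((1 - 2)*((-2 + 2*(-5) - 5*(-2)) + 1))**2 = (-((-2 - 10 + 10) + 1))**2 = (-(-2 + 1))**2 = (-1*(-1))**2 = 1**2 = 1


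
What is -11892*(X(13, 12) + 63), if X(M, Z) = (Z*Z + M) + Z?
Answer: -2758944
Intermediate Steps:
X(M, Z) = M + Z + Z**2 (X(M, Z) = (Z**2 + M) + Z = (M + Z**2) + Z = M + Z + Z**2)
-11892*(X(13, 12) + 63) = -11892*((13 + 12 + 12**2) + 63) = -11892*((13 + 12 + 144) + 63) = -11892*(169 + 63) = -11892*232 = -2758944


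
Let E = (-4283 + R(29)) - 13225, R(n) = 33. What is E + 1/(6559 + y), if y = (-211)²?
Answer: -892622999/51080 ≈ -17475.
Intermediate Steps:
y = 44521
E = -17475 (E = (-4283 + 33) - 13225 = -4250 - 13225 = -17475)
E + 1/(6559 + y) = -17475 + 1/(6559 + 44521) = -17475 + 1/51080 = -892622999/51080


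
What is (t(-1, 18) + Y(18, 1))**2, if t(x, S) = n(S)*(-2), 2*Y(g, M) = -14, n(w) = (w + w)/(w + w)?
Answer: 81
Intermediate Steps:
n(w) = 1 (n(w) = (2*w)/((2*w)) = (2*w)*(1/(2*w)) = 1)
Y(g, M) = -7 (Y(g, M) = (1/2)*(-14) = -7)
t(x, S) = -2 (t(x, S) = 1*(-2) = -2)
(t(-1, 18) + Y(18, 1))**2 = (-2 - 7)**2 = (-9)**2 = 81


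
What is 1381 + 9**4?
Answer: 7942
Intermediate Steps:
1381 + 9**4 = 1381 + 6561 = 7942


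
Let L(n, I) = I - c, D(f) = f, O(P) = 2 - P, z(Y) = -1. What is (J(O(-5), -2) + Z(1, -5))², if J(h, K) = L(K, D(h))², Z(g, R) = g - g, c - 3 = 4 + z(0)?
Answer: 1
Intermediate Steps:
c = 6 (c = 3 + (4 - 1) = 3 + 3 = 6)
L(n, I) = -6 + I (L(n, I) = I - 1*6 = I - 6 = -6 + I)
Z(g, R) = 0
J(h, K) = (-6 + h)²
(J(O(-5), -2) + Z(1, -5))² = ((-6 + (2 - 1*(-5)))² + 0)² = ((-6 + (2 + 5))² + 0)² = ((-6 + 7)² + 0)² = (1² + 0)² = (1 + 0)² = 1² = 1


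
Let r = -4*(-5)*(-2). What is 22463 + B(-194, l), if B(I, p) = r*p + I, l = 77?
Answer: 19189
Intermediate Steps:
r = -40 (r = 20*(-2) = -40)
B(I, p) = I - 40*p (B(I, p) = -40*p + I = I - 40*p)
22463 + B(-194, l) = 22463 + (-194 - 40*77) = 22463 + (-194 - 3080) = 22463 - 3274 = 19189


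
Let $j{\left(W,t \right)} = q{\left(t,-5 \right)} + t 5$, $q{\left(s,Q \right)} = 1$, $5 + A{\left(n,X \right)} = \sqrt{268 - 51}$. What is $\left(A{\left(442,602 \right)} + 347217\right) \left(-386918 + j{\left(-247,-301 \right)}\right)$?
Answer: $-134864779464 - 388422 \sqrt{217} \approx -1.3487 \cdot 10^{11}$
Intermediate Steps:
$A{\left(n,X \right)} = -5 + \sqrt{217}$ ($A{\left(n,X \right)} = -5 + \sqrt{268 - 51} = -5 + \sqrt{217}$)
$j{\left(W,t \right)} = 1 + 5 t$ ($j{\left(W,t \right)} = 1 + t 5 = 1 + 5 t$)
$\left(A{\left(442,602 \right)} + 347217\right) \left(-386918 + j{\left(-247,-301 \right)}\right) = \left(\left(-5 + \sqrt{217}\right) + 347217\right) \left(-386918 + \left(1 + 5 \left(-301\right)\right)\right) = \left(347212 + \sqrt{217}\right) \left(-386918 + \left(1 - 1505\right)\right) = \left(347212 + \sqrt{217}\right) \left(-386918 - 1504\right) = \left(347212 + \sqrt{217}\right) \left(-388422\right) = -134864779464 - 388422 \sqrt{217}$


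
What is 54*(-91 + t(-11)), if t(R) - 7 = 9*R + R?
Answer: -10476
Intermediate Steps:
t(R) = 7 + 10*R (t(R) = 7 + (9*R + R) = 7 + 10*R)
54*(-91 + t(-11)) = 54*(-91 + (7 + 10*(-11))) = 54*(-91 + (7 - 110)) = 54*(-91 - 103) = 54*(-194) = -10476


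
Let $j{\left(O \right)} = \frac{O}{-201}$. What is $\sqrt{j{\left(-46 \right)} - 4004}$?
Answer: $\frac{i \sqrt{161756358}}{201} \approx 63.275 i$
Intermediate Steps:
$j{\left(O \right)} = - \frac{O}{201}$ ($j{\left(O \right)} = O \left(- \frac{1}{201}\right) = - \frac{O}{201}$)
$\sqrt{j{\left(-46 \right)} - 4004} = \sqrt{\left(- \frac{1}{201}\right) \left(-46\right) - 4004} = \sqrt{\frac{46}{201} - 4004} = \sqrt{- \frac{804758}{201}} = \frac{i \sqrt{161756358}}{201}$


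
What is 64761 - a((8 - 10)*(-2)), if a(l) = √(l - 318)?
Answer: 64761 - I*√314 ≈ 64761.0 - 17.72*I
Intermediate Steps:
a(l) = √(-318 + l)
64761 - a((8 - 10)*(-2)) = 64761 - √(-318 + (8 - 10)*(-2)) = 64761 - √(-318 - 2*(-2)) = 64761 - √(-318 + 4) = 64761 - √(-314) = 64761 - I*√314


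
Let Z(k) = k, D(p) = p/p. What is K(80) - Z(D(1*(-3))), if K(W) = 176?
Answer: 175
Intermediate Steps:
D(p) = 1
K(80) - Z(D(1*(-3))) = 176 - 1*1 = 176 - 1 = 175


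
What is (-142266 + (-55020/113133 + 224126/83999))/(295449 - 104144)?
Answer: -450647146116948/605994225517145 ≈ -0.74365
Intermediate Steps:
(-142266 + (-55020/113133 + 224126/83999))/(295449 - 104144) = (-142266 + (-55020*1/113133 + 224126*(1/83999)))/191305 = (-142266 + (-18340/37711 + 224126/83999))*(1/191305) = (-142266 + 6911473926/3167686289)*(1/191305) = -450647146116948/3167686289*1/191305 = -450647146116948/605994225517145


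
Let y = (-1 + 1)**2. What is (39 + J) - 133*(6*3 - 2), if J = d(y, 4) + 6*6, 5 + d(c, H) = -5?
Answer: -2063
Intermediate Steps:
y = 0 (y = 0**2 = 0)
d(c, H) = -10 (d(c, H) = -5 - 5 = -10)
J = 26 (J = -10 + 6*6 = -10 + 36 = 26)
(39 + J) - 133*(6*3 - 2) = (39 + 26) - 133*(6*3 - 2) = 65 - 133*(18 - 2) = 65 - 133*16 = 65 - 2128 = -2063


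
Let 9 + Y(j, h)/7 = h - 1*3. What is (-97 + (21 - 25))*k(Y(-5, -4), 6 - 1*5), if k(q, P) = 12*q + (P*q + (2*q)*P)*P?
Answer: 169680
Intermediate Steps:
Y(j, h) = -84 + 7*h (Y(j, h) = -63 + 7*(h - 1*3) = -63 + 7*(h - 3) = -63 + 7*(-3 + h) = -63 + (-21 + 7*h) = -84 + 7*h)
k(q, P) = 12*q + 3*q*P² (k(q, P) = 12*q + (P*q + 2*P*q)*P = 12*q + (3*P*q)*P = 12*q + 3*q*P²)
(-97 + (21 - 25))*k(Y(-5, -4), 6 - 1*5) = (-97 + (21 - 25))*(3*(-84 + 7*(-4))*(4 + (6 - 1*5)²)) = (-97 - 4)*(3*(-84 - 28)*(4 + (6 - 5)²)) = -303*(-112)*(4 + 1²) = -303*(-112)*(4 + 1) = -303*(-112)*5 = -101*(-1680) = 169680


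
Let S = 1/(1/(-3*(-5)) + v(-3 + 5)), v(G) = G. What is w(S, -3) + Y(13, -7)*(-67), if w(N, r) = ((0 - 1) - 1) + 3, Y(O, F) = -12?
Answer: 805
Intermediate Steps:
S = 15/31 (S = 1/(1/(-3*(-5)) + (-3 + 5)) = 1/(1/15 + 2) = 1/(31/15) = 15/31 ≈ 0.48387)
w(N, r) = 1 (w(N, r) = (-1 - 1) + 3 = -2 + 3 = 1)
w(S, -3) + Y(13, -7)*(-67) = 1 - 12*(-67) = 1 + 804 = 805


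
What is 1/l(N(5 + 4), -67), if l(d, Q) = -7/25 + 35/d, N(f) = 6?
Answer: 150/833 ≈ 0.18007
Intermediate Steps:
l(d, Q) = -7/25 + 35/d (l(d, Q) = -7*1/25 + 35/d = -7/25 + 35/d)
1/l(N(5 + 4), -67) = 1/(-7/25 + 35/6) = 1/(833/150) = 150/833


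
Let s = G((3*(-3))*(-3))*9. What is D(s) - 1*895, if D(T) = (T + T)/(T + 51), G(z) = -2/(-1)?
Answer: -20573/23 ≈ -894.48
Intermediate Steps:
G(z) = 2 (G(z) = -2*(-1) = 2)
s = 18 (s = 2*9 = 18)
D(T) = 2*T/(51 + T) (D(T) = (2*T)/(51 + T) = 2*T/(51 + T))
D(s) - 1*895 = 2*18/(51 + 18) - 1*895 = 2*18/69 - 895 = 2*18*(1/69) - 895 = 12/23 - 895 = -20573/23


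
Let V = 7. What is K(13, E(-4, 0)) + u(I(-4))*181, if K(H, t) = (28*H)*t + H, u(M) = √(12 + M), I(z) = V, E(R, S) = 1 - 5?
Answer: -1443 + 181*√19 ≈ -654.04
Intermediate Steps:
E(R, S) = -4
I(z) = 7
K(H, t) = H + 28*H*t (K(H, t) = 28*H*t + H = H + 28*H*t)
K(13, E(-4, 0)) + u(I(-4))*181 = 13*(1 + 28*(-4)) + √(12 + 7)*181 = 13*(1 - 112) + √19*181 = 13*(-111) + 181*√19 = -1443 + 181*√19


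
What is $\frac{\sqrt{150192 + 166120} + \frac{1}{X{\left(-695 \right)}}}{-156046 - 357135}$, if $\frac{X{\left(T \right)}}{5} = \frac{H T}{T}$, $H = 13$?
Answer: $- \frac{1}{33356765} - \frac{2 \sqrt{79078}}{513181} \approx -0.001096$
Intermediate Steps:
$X{\left(T \right)} = 65$ ($X{\left(T \right)} = 5 \frac{13 T}{T} = 5 \cdot 13 = 65$)
$\frac{\sqrt{150192 + 166120} + \frac{1}{X{\left(-695 \right)}}}{-156046 - 357135} = \frac{\sqrt{150192 + 166120} + \frac{1}{65}}{-156046 - 357135} = \frac{\sqrt{316312} + \frac{1}{65}}{-513181} = \left(2 \sqrt{79078} + \frac{1}{65}\right) \left(- \frac{1}{513181}\right) = \left(\frac{1}{65} + 2 \sqrt{79078}\right) \left(- \frac{1}{513181}\right) = - \frac{1}{33356765} - \frac{2 \sqrt{79078}}{513181}$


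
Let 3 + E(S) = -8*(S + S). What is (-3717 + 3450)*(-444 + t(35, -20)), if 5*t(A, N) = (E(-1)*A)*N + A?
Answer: 602619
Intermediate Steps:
E(S) = -3 - 16*S (E(S) = -3 - 8*(S + S) = -3 - 16*S)
t(A, N) = A/5 + 13*A*N/5 (t(A, N) = (((-3 - 16*(-1))*A)*N + A)/5 = (((-3 + 16)*A)*N + A)/5 = ((13*A)*N + A)/5 = (13*A*N + A)/5 = (A + 13*A*N)/5 = A/5 + 13*A*N/5)
(-3717 + 3450)*(-444 + t(35, -20)) = (-3717 + 3450)*(-444 + (⅕)*35*(1 + 13*(-20))) = -267*(-444 + (⅕)*35*(1 - 260)) = -267*(-444 + (⅕)*35*(-259)) = -267*(-444 - 1813) = -267*(-2257) = 602619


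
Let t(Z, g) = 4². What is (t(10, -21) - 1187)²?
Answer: 1371241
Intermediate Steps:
t(Z, g) = 16
(t(10, -21) - 1187)² = (16 - 1187)² = (-1171)² = 1371241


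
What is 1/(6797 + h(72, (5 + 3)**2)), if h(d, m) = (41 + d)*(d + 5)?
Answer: 1/15498 ≈ 6.4524e-5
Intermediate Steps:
h(d, m) = (5 + d)*(41 + d) (h(d, m) = (41 + d)*(5 + d) = (5 + d)*(41 + d))
1/(6797 + h(72, (5 + 3)**2)) = 1/(6797 + (205 + 72**2 + 46*72)) = 1/(6797 + (205 + 5184 + 3312)) = 1/(6797 + 8701) = 1/15498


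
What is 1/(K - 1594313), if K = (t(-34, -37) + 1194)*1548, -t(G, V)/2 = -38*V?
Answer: -1/4098977 ≈ -2.4396e-7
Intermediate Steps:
t(G, V) = 76*V (t(G, V) = -(-76)*V = 76*V)
K = -2504664 (K = (76*(-37) + 1194)*1548 = (-2812 + 1194)*1548 = -1618*1548 = -2504664)
1/(K - 1594313) = 1/(-2504664 - 1594313) = 1/(-4098977) = -1/4098977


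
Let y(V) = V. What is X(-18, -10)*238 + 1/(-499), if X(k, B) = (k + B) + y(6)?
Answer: -2612765/499 ≈ -5236.0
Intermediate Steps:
X(k, B) = 6 + B + k (X(k, B) = (k + B) + 6 = (B + k) + 6 = 6 + B + k)
X(-18, -10)*238 + 1/(-499) = (6 - 10 - 18)*238 + 1/(-499) = -22*238 - 1/499 = -5236 - 1/499 = -2612765/499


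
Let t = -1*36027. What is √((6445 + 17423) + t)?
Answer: 3*I*√1351 ≈ 110.27*I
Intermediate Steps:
t = -36027
√((6445 + 17423) + t) = √((6445 + 17423) - 36027) = √(23868 - 36027) = √(-12159) = 3*I*√1351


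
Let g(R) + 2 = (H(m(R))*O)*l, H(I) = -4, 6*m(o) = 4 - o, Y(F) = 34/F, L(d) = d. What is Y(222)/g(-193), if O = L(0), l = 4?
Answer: -17/222 ≈ -0.076577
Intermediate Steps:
m(o) = 2/3 - o/6 (m(o) = (4 - o)/6 = 2/3 - o/6)
O = 0
g(R) = -2 (g(R) = -2 - 4*0*4 = -2 + 0*4 = -2 + 0 = -2)
Y(222)/g(-193) = (34/222)/(-2) = (34*(1/222))*(-1/2) = (17/111)*(-1/2) = -17/222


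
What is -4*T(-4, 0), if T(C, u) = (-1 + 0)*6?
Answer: 24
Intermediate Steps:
T(C, u) = -6 (T(C, u) = -1*6 = -6)
-4*T(-4, 0) = -4*(-6) = 24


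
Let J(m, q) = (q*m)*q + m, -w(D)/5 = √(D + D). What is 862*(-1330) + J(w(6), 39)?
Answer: -1146460 - 15220*√3 ≈ -1.1728e+6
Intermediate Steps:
w(D) = -5*√2*√D (w(D) = -5*√(D + D) = -5*√2*√D)
J(m, q) = m + m*q² (J(m, q) = (m*q)*q + m = m*q² + m = m + m*q²)
862*(-1330) + J(w(6), 39) = 862*(-1330) + (-5*√2*√6)*(1 + 39²) = -1146460 + (-10*√3)*(1 + 1521) = -1146460 - 10*√3*1522 = -1146460 - 15220*√3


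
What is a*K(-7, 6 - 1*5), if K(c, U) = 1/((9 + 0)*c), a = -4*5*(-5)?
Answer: -100/63 ≈ -1.5873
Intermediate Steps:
a = 100 (a = -20*(-5) = 100)
K(c, U) = 1/(9*c)
a*K(-7, 6 - 1*5) = 100*((1/9)/(-7)) = 100*((1/9)*(-1/7)) = 100*(-1/63) = -100/63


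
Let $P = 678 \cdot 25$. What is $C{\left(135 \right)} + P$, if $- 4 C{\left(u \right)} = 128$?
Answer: $16918$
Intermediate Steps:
$P = 16950$
$C{\left(u \right)} = -32$ ($C{\left(u \right)} = \left(- \frac{1}{4}\right) 128 = -32$)
$C{\left(135 \right)} + P = -32 + 16950 = 16918$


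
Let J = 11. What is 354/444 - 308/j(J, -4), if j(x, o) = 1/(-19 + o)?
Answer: 524275/74 ≈ 7084.8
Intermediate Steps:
354/444 - 308/j(J, -4) = 354/444 - 308/(1/(-19 - 4)) = 354*(1/444) - 308/(1/(-23)) = 59/74 - 308/(-1/23) = 59/74 - 308*(-23) = 59/74 + 7084 = 524275/74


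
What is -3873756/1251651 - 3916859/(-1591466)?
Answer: -420803494029/663986670122 ≈ -0.63375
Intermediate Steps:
-3873756/1251651 - 3916859/(-1591466) = -3873756*1/1251651 - 3916859*(-1/1591466) = -1291252/417217 + 3916859/1591466 = -420803494029/663986670122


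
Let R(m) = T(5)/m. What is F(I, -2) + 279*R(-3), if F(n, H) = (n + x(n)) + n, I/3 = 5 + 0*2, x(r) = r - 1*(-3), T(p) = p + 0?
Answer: -417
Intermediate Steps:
T(p) = p
x(r) = 3 + r (x(r) = r + 3 = 3 + r)
I = 15 (I = 3*(5 + 0*2) = 3*(5 + 0) = 3*5 = 15)
F(n, H) = 3 + 3*n (F(n, H) = (n + (3 + n)) + n = (3 + 2*n) + n = 3 + 3*n)
R(m) = 5/m
F(I, -2) + 279*R(-3) = (3 + 3*15) + 279*(5/(-3)) = (3 + 45) + 279*(5*(-⅓)) = 48 + 279*(-5/3) = 48 - 465 = -417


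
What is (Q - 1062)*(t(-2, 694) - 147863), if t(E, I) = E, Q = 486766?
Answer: -71818621960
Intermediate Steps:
(Q - 1062)*(t(-2, 694) - 147863) = (486766 - 1062)*(-2 - 147863) = 485704*(-147865) = -71818621960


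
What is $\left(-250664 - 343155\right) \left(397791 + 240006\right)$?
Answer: $-378735976743$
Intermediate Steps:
$\left(-250664 - 343155\right) \left(397791 + 240006\right) = \left(-593819\right) 637797 = -378735976743$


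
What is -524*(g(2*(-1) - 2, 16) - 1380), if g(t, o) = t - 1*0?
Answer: 725216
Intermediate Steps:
g(t, o) = t (g(t, o) = t + 0 = t)
-524*(g(2*(-1) - 2, 16) - 1380) = -524*((2*(-1) - 2) - 1380) = -524*((-2 - 2) - 1380) = -524*(-4 - 1380) = -524*(-1384) = 725216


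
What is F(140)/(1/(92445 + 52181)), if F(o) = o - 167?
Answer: -3904902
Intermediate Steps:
F(o) = -167 + o
F(140)/(1/(92445 + 52181)) = (-167 + 140)/(1/(92445 + 52181)) = -27/(1/144626) = -27/1/144626 = -27*144626 = -3904902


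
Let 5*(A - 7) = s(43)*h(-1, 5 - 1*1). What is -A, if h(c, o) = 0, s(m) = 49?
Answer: -7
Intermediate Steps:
A = 7 (A = 7 + (49*0)/5 = 7 + (⅕)*0 = 7 + 0 = 7)
-A = -1*7 = -7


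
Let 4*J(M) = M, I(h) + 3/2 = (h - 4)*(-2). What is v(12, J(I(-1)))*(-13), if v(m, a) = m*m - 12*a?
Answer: -3081/2 ≈ -1540.5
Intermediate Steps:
I(h) = 13/2 - 2*h (I(h) = -3/2 + (h - 4)*(-2) = -3/2 + (-4 + h)*(-2) = -3/2 + (8 - 2*h) = 13/2 - 2*h)
J(M) = M/4
v(m, a) = m² - 12*a
v(12, J(I(-1)))*(-13) = (12² - 3*(13/2 - 2*(-1)))*(-13) = (144 - 3*(13/2 + 2))*(-13) = (144 - 3*17/2)*(-13) = (144 - 12*17/8)*(-13) = (144 - 51/2)*(-13) = (237/2)*(-13) = -3081/2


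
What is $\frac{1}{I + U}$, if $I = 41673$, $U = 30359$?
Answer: $\frac{1}{72032} \approx 1.3883 \cdot 10^{-5}$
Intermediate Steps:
$\frac{1}{I + U} = \frac{1}{41673 + 30359} = \frac{1}{72032}$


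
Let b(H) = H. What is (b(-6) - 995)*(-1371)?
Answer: 1372371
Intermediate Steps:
(b(-6) - 995)*(-1371) = (-6 - 995)*(-1371) = -1001*(-1371) = 1372371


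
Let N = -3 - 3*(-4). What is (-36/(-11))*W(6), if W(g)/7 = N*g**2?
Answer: 81648/11 ≈ 7422.5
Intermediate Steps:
N = 9 (N = -3 + 12 = 9)
W(g) = 63*g**2 (W(g) = 7*(9*g**2) = 63*g**2)
(-36/(-11))*W(6) = (-36/(-11))*(63*6**2) = (-36*(-1/11))*(63*36) = (36/11)*2268 = 81648/11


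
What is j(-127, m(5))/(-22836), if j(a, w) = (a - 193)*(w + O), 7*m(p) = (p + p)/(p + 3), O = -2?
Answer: -340/13321 ≈ -0.025524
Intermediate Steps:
m(p) = 2*p/(7*(3 + p)) (m(p) = ((p + p)/(p + 3))/7 = ((2*p)/(3 + p))/7 = (2*p/(3 + p))/7 = 2*p/(7*(3 + p)))
j(a, w) = (-193 + a)*(-2 + w) (j(a, w) = (a - 193)*(w - 2) = (-193 + a)*(-2 + w))
j(-127, m(5))/(-22836) = (386 - 386*5/(7*(3 + 5)) - 2*(-127) - 254*5/(7*(3 + 5)))/(-22836) = (386 - 386*5/(7*8) + 254 - 254*5/(7*8))*(-1/22836) = (386 - 193*5/28 + 254 - 127*5/28)*(-1/22836) = (386 - 965/28 + 254 - 635/28)*(-1/22836) = (4080/7)*(-1/22836) = -340/13321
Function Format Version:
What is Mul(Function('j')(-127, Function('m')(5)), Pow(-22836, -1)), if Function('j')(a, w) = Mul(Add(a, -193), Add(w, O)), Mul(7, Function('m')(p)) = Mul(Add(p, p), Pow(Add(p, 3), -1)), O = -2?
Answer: Rational(-340, 13321) ≈ -0.025524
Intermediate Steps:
Function('m')(p) = Mul(Rational(2, 7), p, Pow(Add(3, p), -1)) (Function('m')(p) = Mul(Rational(1, 7), Mul(Add(p, p), Pow(Add(p, 3), -1))) = Mul(Rational(1, 7), Mul(Mul(2, p), Pow(Add(3, p), -1))) = Mul(Rational(1, 7), Mul(2, p, Pow(Add(3, p), -1))) = Mul(Rational(2, 7), p, Pow(Add(3, p), -1)))
Function('j')(a, w) = Mul(Add(-193, a), Add(-2, w)) (Function('j')(a, w) = Mul(Add(a, -193), Add(w, -2)) = Mul(Add(-193, a), Add(-2, w)))
Mul(Function('j')(-127, Function('m')(5)), Pow(-22836, -1)) = Mul(Add(386, Mul(-193, Mul(Rational(2, 7), 5, Pow(Add(3, 5), -1))), Mul(-2, -127), Mul(-127, Mul(Rational(2, 7), 5, Pow(Add(3, 5), -1)))), Pow(-22836, -1)) = Mul(Add(386, Mul(-193, Mul(Rational(2, 7), 5, Pow(8, -1))), 254, Mul(-127, Mul(Rational(2, 7), 5, Pow(8, -1)))), Rational(-1, 22836)) = Mul(Add(386, Mul(-193, Mul(Rational(2, 7), 5, Rational(1, 8))), 254, Mul(-127, Mul(Rational(2, 7), 5, Rational(1, 8)))), Rational(-1, 22836)) = Mul(Add(386, Mul(-193, Rational(5, 28)), 254, Mul(-127, Rational(5, 28))), Rational(-1, 22836)) = Mul(Add(386, Rational(-965, 28), 254, Rational(-635, 28)), Rational(-1, 22836)) = Mul(Rational(4080, 7), Rational(-1, 22836)) = Rational(-340, 13321)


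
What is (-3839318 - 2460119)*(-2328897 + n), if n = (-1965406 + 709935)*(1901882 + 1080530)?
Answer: 23587196801077613713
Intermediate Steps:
n = -3744331776052 (n = -1255471*2982412 = -3744331776052)
(-3839318 - 2460119)*(-2328897 + n) = (-3839318 - 2460119)*(-2328897 - 3744331776052) = -6299437*(-3744334104949) = 23587196801077613713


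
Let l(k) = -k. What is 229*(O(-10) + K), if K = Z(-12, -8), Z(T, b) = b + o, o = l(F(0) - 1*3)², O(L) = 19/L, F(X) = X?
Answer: -2061/10 ≈ -206.10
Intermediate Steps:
o = 9 (o = (-(0 - 1*3))² = (-(0 - 3))² = (-1*(-3))² = 3² = 9)
Z(T, b) = 9 + b (Z(T, b) = b + 9 = 9 + b)
K = 1 (K = 9 - 8 = 1)
229*(O(-10) + K) = 229*(19/(-10) + 1) = 229*(19*(-⅒) + 1) = 229*(-19/10 + 1) = 229*(-9/10) = -2061/10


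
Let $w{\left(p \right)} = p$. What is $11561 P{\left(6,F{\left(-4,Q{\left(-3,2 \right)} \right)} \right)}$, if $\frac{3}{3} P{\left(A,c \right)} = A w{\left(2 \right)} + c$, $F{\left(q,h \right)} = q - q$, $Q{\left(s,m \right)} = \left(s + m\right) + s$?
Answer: $138732$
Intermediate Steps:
$Q{\left(s,m \right)} = m + 2 s$ ($Q{\left(s,m \right)} = \left(m + s\right) + s = m + 2 s$)
$F{\left(q,h \right)} = 0$
$P{\left(A,c \right)} = c + 2 A$ ($P{\left(A,c \right)} = A 2 + c = 2 A + c = c + 2 A$)
$11561 P{\left(6,F{\left(-4,Q{\left(-3,2 \right)} \right)} \right)} = 11561 \left(0 + 2 \cdot 6\right) = 11561 \left(0 + 12\right) = 11561 \cdot 12 = 138732$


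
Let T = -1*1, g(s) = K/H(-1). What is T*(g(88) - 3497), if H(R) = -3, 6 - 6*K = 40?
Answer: 31456/9 ≈ 3495.1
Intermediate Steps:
K = -17/3 (K = 1 - ⅙*40 = 1 - 20/3 = -17/3 ≈ -5.6667)
g(s) = 17/9 (g(s) = -17/3/(-3) = -17/3*(-⅓) = 17/9)
T = -1
T*(g(88) - 3497) = -(17/9 - 3497) = -1*(-31456/9) = 31456/9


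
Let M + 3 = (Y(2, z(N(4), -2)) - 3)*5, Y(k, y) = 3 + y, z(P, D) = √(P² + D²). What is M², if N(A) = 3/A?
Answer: 1969/16 - 15*√73/2 ≈ 58.982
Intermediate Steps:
z(P, D) = √(D² + P²)
M = -3 + 5*√73/4 (M = -3 + ((3 + √((-2)² + (3/4)²)) - 3)*5 = -3 + ((3 + √(4 + (3*(¼))²)) - 3)*5 = -3 + ((3 + √(4 + (¾)²)) - 3)*5 = -3 + ((3 + √(4 + 9/16)) - 3)*5 = -3 + ((3 + √(73/16)) - 3)*5 = -3 + ((3 + √73/4) - 3)*5 = -3 + (√73/4)*5 = -3 + 5*√73/4 ≈ 7.6800)
M² = (-3 + 5*√73/4)²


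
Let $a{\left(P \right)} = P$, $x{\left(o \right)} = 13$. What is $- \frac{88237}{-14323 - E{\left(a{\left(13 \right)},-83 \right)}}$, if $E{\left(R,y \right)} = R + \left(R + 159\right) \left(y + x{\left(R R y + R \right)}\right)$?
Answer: $\frac{88237}{2296} \approx 38.431$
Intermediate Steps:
$E{\left(R,y \right)} = R + \left(13 + y\right) \left(159 + R\right)$ ($E{\left(R,y \right)} = R + \left(R + 159\right) \left(y + 13\right) = R + \left(159 + R\right) \left(13 + y\right) = R + \left(13 + y\right) \left(159 + R\right)$)
$- \frac{88237}{-14323 - E{\left(a{\left(13 \right)},-83 \right)}} = - \frac{88237}{-14323 - \left(2067 + 14 \cdot 13 + 159 \left(-83\right) + 13 \left(-83\right)\right)} = - \frac{88237}{-14323 - \left(2067 + 182 - 13197 - 1079\right)} = - \frac{88237}{-14323 - -12027} = - \frac{88237}{-14323 + 12027} = - \frac{88237}{-2296} = \left(-88237\right) \left(- \frac{1}{2296}\right) = \frac{88237}{2296}$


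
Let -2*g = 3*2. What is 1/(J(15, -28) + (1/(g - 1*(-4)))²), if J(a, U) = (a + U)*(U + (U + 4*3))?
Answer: 1/573 ≈ 0.0017452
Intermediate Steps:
g = -3 (g = -3*2/2 = -½*6 = -3)
J(a, U) = (12 + 2*U)*(U + a) (J(a, U) = (U + a)*(U + (U + 12)) = (U + a)*(U + (12 + U)) = (U + a)*(12 + 2*U) = (12 + 2*U)*(U + a))
1/(J(15, -28) + (1/(g - 1*(-4)))²) = 1/((2*(-28)² + 12*(-28) + 12*15 + 2*(-28)*15) + (1/(-3 - 1*(-4)))²) = 1/((2*784 - 336 + 180 - 840) + (1/(-3 + 4))²) = 1/((1568 - 336 + 180 - 840) + (1/1)²) = 1/(572 + 1²) = 1/(572 + 1) = 1/573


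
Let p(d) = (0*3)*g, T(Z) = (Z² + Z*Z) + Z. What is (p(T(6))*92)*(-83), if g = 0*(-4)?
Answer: 0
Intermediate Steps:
T(Z) = Z + 2*Z² (T(Z) = (Z² + Z²) + Z = 2*Z² + Z = Z + 2*Z²)
g = 0
p(d) = 0 (p(d) = (0*3)*0 = 0*0 = 0)
(p(T(6))*92)*(-83) = (0*92)*(-83) = 0*(-83) = 0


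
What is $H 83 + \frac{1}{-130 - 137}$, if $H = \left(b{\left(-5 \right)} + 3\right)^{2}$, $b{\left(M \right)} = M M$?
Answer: $\frac{17374223}{267} \approx 65072.0$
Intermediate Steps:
$b{\left(M \right)} = M^{2}$
$H = 784$ ($H = \left(\left(-5\right)^{2} + 3\right)^{2} = \left(25 + 3\right)^{2} = 28^{2} = 784$)
$H 83 + \frac{1}{-130 - 137} = 784 \cdot 83 + \frac{1}{-130 - 137} = 65072 + \frac{1}{-267} = 65072 - \frac{1}{267} = \frac{17374223}{267}$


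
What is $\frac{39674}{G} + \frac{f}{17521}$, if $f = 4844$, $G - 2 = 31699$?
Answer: $\frac{121241114}{79347603} \approx 1.528$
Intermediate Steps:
$G = 31701$ ($G = 2 + 31699 = 31701$)
$\frac{39674}{G} + \frac{f}{17521} = \frac{39674}{31701} + \frac{4844}{17521} = 39674 \cdot \frac{1}{31701} + 4844 \cdot \frac{1}{17521} = \frac{39674}{31701} + \frac{692}{2503} = \frac{121241114}{79347603}$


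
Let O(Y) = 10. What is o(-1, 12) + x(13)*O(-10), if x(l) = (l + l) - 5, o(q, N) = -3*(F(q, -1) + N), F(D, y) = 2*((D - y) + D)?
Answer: 180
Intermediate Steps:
F(D, y) = -2*y + 4*D (F(D, y) = 2*(-y + 2*D) = -2*y + 4*D)
o(q, N) = -6 - 12*q - 3*N (o(q, N) = -3*((-2*(-1) + 4*q) + N) = -3*((2 + 4*q) + N) = -3*(2 + N + 4*q) = -6 - 12*q - 3*N)
x(l) = -5 + 2*l (x(l) = 2*l - 5 = -5 + 2*l)
o(-1, 12) + x(13)*O(-10) = (-6 - 12*(-1) - 3*12) + (-5 + 2*13)*10 = (-6 + 12 - 36) + (-5 + 26)*10 = -30 + 21*10 = -30 + 210 = 180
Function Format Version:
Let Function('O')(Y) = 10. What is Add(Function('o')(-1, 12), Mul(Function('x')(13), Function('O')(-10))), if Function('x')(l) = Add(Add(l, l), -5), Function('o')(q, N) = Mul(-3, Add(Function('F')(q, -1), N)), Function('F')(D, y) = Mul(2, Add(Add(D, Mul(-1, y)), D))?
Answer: 180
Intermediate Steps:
Function('F')(D, y) = Add(Mul(-2, y), Mul(4, D)) (Function('F')(D, y) = Mul(2, Add(Mul(-1, y), Mul(2, D))) = Add(Mul(-2, y), Mul(4, D)))
Function('o')(q, N) = Add(-6, Mul(-12, q), Mul(-3, N)) (Function('o')(q, N) = Mul(-3, Add(Add(Mul(-2, -1), Mul(4, q)), N)) = Mul(-3, Add(Add(2, Mul(4, q)), N)) = Mul(-3, Add(2, N, Mul(4, q))) = Add(-6, Mul(-12, q), Mul(-3, N)))
Function('x')(l) = Add(-5, Mul(2, l)) (Function('x')(l) = Add(Mul(2, l), -5) = Add(-5, Mul(2, l)))
Add(Function('o')(-1, 12), Mul(Function('x')(13), Function('O')(-10))) = Add(Add(-6, Mul(-12, -1), Mul(-3, 12)), Mul(Add(-5, Mul(2, 13)), 10)) = Add(Add(-6, 12, -36), Mul(Add(-5, 26), 10)) = Add(-30, Mul(21, 10)) = Add(-30, 210) = 180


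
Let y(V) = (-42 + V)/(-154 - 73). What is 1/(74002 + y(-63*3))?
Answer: 227/16798685 ≈ 1.3513e-5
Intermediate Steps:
y(V) = 42/227 - V/227 (y(V) = (-42 + V)/(-227) = (-42 + V)*(-1/227) = 42/227 - V/227)
1/(74002 + y(-63*3)) = 1/(74002 + (42/227 - (-63)*3/227)) = 1/(74002 + (42/227 - 1/227*(-189))) = 1/(74002 + (42/227 + 189/227)) = 1/(74002 + 231/227) = 1/(16798685/227) = 227/16798685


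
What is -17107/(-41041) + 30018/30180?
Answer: 291376333/206436230 ≈ 1.4115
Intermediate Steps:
-17107/(-41041) + 30018/30180 = -17107*(-1/41041) + 30018*(1/30180) = 17107/41041 + 5003/5030 = 291376333/206436230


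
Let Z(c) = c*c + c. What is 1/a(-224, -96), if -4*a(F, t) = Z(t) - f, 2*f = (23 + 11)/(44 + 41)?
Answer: -20/45599 ≈ -0.00043861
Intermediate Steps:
Z(c) = c + c² (Z(c) = c² + c = c + c²)
f = ⅕ (f = ((23 + 11)/(44 + 41))/2 = (34/85)/2 = (34*(1/85))/2 = (½)*(⅖) = ⅕ ≈ 0.20000)
a(F, t) = 1/20 - t*(1 + t)/4 (a(F, t) = -(t*(1 + t) - 1*⅕)/4 = -(t*(1 + t) - ⅕)/4 = -(-⅕ + t*(1 + t))/4 = 1/20 - t*(1 + t)/4)
1/a(-224, -96) = 1/(1/20 - ¼*(-96)*(1 - 96)) = 1/(1/20 - ¼*(-96)*(-95)) = 1/(1/20 - 2280) = 1/(-45599/20) = -20/45599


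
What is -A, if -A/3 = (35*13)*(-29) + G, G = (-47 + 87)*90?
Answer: -28785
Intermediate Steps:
G = 3600 (G = 40*90 = 3600)
A = 28785 (A = -3*((35*13)*(-29) + 3600) = -3*(455*(-29) + 3600) = -3*(-13195 + 3600) = -3*(-9595) = 28785)
-A = -1*28785 = -28785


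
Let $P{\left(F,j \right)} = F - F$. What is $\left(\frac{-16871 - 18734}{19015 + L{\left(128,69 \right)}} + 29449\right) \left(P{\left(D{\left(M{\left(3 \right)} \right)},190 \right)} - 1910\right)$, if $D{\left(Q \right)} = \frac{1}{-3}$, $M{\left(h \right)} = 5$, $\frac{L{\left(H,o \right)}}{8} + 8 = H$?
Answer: $- \frac{44939104188}{799} \approx -5.6244 \cdot 10^{7}$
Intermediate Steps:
$L{\left(H,o \right)} = -64 + 8 H$
$D{\left(Q \right)} = - \frac{1}{3}$
$P{\left(F,j \right)} = 0$
$\left(\frac{-16871 - 18734}{19015 + L{\left(128,69 \right)}} + 29449\right) \left(P{\left(D{\left(M{\left(3 \right)} \right)},190 \right)} - 1910\right) = \left(\frac{-16871 - 18734}{19015 + \left(-64 + 8 \cdot 128\right)} + 29449\right) \left(0 - 1910\right) = \left(- \frac{35605}{19015 + \left(-64 + 1024\right)} + 29449\right) \left(-1910\right) = \left(- \frac{35605}{19015 + 960} + 29449\right) \left(-1910\right) = \left(- \frac{35605}{19975} + 29449\right) \left(-1910\right) = \left(\left(-35605\right) \frac{1}{19975} + 29449\right) \left(-1910\right) = \left(- \frac{7121}{3995} + 29449\right) \left(-1910\right) = \frac{117641634}{3995} \left(-1910\right) = - \frac{44939104188}{799}$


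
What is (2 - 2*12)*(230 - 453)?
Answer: 4906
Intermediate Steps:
(2 - 2*12)*(230 - 453) = (2 - 24)*(-223) = -22*(-223) = 4906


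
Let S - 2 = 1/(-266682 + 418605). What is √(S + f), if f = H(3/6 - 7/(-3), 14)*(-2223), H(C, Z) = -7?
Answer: 5*√14368133828838/151923 ≈ 124.75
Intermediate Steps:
S = 303847/151923 (S = 2 + 1/(-266682 + 418605) = 2 + 1/151923 = 303847/151923 ≈ 2.0000)
f = 15561 (f = -7*(-2223) = 15561)
√(S + f) = √(303847/151923 + 15561) = √(2364377650/151923) = 5*√14368133828838/151923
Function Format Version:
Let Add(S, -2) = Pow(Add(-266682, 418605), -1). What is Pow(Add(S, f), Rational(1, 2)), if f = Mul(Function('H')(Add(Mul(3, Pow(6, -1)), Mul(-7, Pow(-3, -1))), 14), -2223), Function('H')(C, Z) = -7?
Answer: Mul(Rational(5, 151923), Pow(14368133828838, Rational(1, 2))) ≈ 124.75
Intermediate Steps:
S = Rational(303847, 151923) (S = Add(2, Pow(Add(-266682, 418605), -1)) = Add(2, Pow(151923, -1)) = Add(2, Rational(1, 151923)) = Rational(303847, 151923) ≈ 2.0000)
f = 15561 (f = Mul(-7, -2223) = 15561)
Pow(Add(S, f), Rational(1, 2)) = Pow(Add(Rational(303847, 151923), 15561), Rational(1, 2)) = Pow(Rational(2364377650, 151923), Rational(1, 2)) = Mul(Rational(5, 151923), Pow(14368133828838, Rational(1, 2)))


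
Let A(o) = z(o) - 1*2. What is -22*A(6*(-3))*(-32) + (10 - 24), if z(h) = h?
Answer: -14094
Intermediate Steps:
A(o) = -2 + o (A(o) = o - 1*2 = o - 2 = -2 + o)
-22*A(6*(-3))*(-32) + (10 - 24) = -22*(-2 + 6*(-3))*(-32) + (10 - 24) = -22*(-2 - 18)*(-32) - 14 = -22*(-20)*(-32) - 14 = 440*(-32) - 14 = -14080 - 14 = -14094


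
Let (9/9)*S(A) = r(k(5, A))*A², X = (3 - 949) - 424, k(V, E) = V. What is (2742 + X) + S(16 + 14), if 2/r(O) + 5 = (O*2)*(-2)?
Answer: 1300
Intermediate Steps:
r(O) = 2/(-5 - 4*O) (r(O) = 2/(-5 + (O*2)*(-2)) = 2/(-5 + (2*O)*(-2)) = 2/(-5 - 4*O))
X = -1370 (X = -946 - 424 = -1370)
S(A) = -2*A²/25 (S(A) = (-2/(5 + 4*5))*A² = (-2/(5 + 20))*A² = (-2/25)*A² = (-2*1/25)*A² = -2*A²/25)
(2742 + X) + S(16 + 14) = (2742 - 1370) - 2*(16 + 14)²/25 = 1372 - 2/25*30² = 1372 - 2/25*900 = 1372 - 72 = 1300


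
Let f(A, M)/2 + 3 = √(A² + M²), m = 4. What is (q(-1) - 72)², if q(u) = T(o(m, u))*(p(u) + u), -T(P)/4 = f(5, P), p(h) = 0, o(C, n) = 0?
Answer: 3136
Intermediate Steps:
f(A, M) = -6 + 2*√(A² + M²)
T(P) = 24 - 8*√(25 + P²) (T(P) = -4*(-6 + 2*√(5² + P²)) = -4*(-6 + 2*√(25 + P²)) = 24 - 8*√(25 + P²))
q(u) = -16*u (q(u) = (24 - 8*√(25 + 0²))*(0 + u) = (24 - 8*√(25 + 0))*u = (24 - 8*√25)*u = (24 - 8*5)*u = (24 - 40)*u = -16*u)
(q(-1) - 72)² = (-16*(-1) - 72)² = (16 - 72)² = (-56)² = 3136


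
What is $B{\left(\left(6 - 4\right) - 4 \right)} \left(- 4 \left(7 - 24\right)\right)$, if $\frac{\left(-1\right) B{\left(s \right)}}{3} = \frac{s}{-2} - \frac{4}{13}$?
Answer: $- \frac{1836}{13} \approx -141.23$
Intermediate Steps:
$B{\left(s \right)} = \frac{12}{13} + \frac{3 s}{2}$ ($B{\left(s \right)} = - 3 \left(\frac{s}{-2} - \frac{4}{13}\right) = - 3 \left(s \left(- \frac{1}{2}\right) - \frac{4}{13}\right) = - 3 \left(- \frac{s}{2} - \frac{4}{13}\right) = - 3 \left(- \frac{4}{13} - \frac{s}{2}\right) = \frac{12}{13} + \frac{3 s}{2}$)
$B{\left(\left(6 - 4\right) - 4 \right)} \left(- 4 \left(7 - 24\right)\right) = \left(\frac{12}{13} + \frac{3 \left(\left(6 - 4\right) - 4\right)}{2}\right) \left(- 4 \left(7 - 24\right)\right) = \left(\frac{12}{13} + \frac{3 \left(2 - 4\right)}{2}\right) \left(\left(-4\right) \left(-17\right)\right) = \left(\frac{12}{13} + \frac{3}{2} \left(-2\right)\right) 68 = \left(\frac{12}{13} - 3\right) 68 = \left(- \frac{27}{13}\right) 68 = - \frac{1836}{13}$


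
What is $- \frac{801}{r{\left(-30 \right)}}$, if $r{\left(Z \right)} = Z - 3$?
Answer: $\frac{267}{11} \approx 24.273$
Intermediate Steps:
$r{\left(Z \right)} = -3 + Z$
$- \frac{801}{r{\left(-30 \right)}} = - \frac{801}{-3 - 30} = - \frac{801}{-33} = \left(-801\right) \left(- \frac{1}{33}\right) = \frac{267}{11}$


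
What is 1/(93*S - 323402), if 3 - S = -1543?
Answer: -1/179624 ≈ -5.5672e-6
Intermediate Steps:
S = 1546 (S = 3 - 1*(-1543) = 3 + 1543 = 1546)
1/(93*S - 323402) = 1/(93*1546 - 323402) = 1/(143778 - 323402) = 1/(-179624) = -1/179624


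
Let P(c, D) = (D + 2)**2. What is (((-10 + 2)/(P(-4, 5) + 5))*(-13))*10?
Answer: 520/27 ≈ 19.259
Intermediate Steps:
P(c, D) = (2 + D)**2
(((-10 + 2)/(P(-4, 5) + 5))*(-13))*10 = (((-10 + 2)/((2 + 5)**2 + 5))*(-13))*10 = (-8/(7**2 + 5)*(-13))*10 = (-8/(49 + 5)*(-13))*10 = (-8/54*(-13))*10 = (-8*1/54*(-13))*10 = -4/27*(-13)*10 = (52/27)*10 = 520/27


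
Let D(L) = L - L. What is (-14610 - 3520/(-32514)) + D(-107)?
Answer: -237513010/16257 ≈ -14610.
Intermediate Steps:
D(L) = 0
(-14610 - 3520/(-32514)) + D(-107) = (-14610 - 3520/(-32514)) + 0 = (-14610 - 3520*(-1/32514)) + 0 = (-14610 + 1760/16257) + 0 = -237513010/16257 + 0 = -237513010/16257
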